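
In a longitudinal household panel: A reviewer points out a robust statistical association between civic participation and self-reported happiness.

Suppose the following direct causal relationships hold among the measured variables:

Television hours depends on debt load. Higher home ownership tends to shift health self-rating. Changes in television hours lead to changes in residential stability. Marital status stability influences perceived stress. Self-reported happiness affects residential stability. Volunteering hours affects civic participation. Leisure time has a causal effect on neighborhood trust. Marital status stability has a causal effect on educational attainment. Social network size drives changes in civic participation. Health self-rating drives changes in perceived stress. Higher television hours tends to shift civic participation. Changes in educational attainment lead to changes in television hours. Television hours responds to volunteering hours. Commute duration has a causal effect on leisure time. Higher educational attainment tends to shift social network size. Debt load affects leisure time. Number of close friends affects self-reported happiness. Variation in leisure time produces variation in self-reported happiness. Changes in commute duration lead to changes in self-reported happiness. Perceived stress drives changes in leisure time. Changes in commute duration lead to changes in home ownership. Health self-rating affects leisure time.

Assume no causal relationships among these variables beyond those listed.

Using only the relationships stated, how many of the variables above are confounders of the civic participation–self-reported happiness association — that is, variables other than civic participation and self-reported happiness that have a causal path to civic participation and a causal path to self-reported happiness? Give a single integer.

2

The common causes are: debt load (to civic participation via debt load → television hours → civic participation; to self-reported happiness via debt load → leisure time → self-reported happiness); marital status stability (to civic participation via marital status stability → educational attainment → social network size → civic participation; to self-reported happiness via marital status stability → perceived stress → leisure time → self-reported happiness).
Every other variable lacks a causal path to at least one of civic participation and self-reported happiness.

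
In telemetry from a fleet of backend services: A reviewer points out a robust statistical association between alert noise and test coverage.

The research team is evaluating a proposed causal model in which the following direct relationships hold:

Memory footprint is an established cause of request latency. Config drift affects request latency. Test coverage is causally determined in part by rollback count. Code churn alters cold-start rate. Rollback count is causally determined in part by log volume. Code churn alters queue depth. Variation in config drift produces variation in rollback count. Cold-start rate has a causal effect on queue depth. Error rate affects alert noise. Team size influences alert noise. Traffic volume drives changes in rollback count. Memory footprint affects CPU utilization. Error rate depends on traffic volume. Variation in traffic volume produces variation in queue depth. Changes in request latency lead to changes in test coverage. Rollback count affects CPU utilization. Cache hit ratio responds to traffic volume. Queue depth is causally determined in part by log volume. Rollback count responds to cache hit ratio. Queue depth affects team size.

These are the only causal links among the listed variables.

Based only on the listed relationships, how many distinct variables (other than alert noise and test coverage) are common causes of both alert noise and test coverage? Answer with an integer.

2

The common causes are: log volume (to alert noise via log volume → queue depth → team size → alert noise; to test coverage via log volume → rollback count → test coverage); traffic volume (to alert noise via traffic volume → error rate → alert noise; to test coverage via traffic volume → rollback count → test coverage).
Every other variable lacks a causal path to at least one of alert noise and test coverage.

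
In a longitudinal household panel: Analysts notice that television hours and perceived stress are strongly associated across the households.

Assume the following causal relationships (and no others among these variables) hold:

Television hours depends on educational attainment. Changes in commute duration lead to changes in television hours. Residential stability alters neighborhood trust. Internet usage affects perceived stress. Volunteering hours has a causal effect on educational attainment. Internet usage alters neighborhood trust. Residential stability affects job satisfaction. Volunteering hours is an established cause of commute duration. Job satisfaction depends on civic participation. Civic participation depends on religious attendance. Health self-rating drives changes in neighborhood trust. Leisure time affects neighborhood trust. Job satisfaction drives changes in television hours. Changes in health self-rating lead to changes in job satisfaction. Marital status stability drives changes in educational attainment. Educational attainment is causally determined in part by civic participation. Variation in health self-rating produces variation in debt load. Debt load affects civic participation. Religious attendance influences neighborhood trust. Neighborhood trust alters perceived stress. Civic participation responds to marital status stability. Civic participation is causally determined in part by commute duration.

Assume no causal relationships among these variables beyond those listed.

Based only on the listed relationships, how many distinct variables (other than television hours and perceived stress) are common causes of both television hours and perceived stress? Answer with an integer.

The common causes are: health self-rating (to television hours via health self-rating → job satisfaction → television hours; to perceived stress via health self-rating → neighborhood trust → perceived stress); religious attendance (to television hours via religious attendance → civic participation → educational attainment → television hours; to perceived stress via religious attendance → neighborhood trust → perceived stress); residential stability (to television hours via residential stability → job satisfaction → television hours; to perceived stress via residential stability → neighborhood trust → perceived stress).
Every other variable lacks a causal path to at least one of television hours and perceived stress.

3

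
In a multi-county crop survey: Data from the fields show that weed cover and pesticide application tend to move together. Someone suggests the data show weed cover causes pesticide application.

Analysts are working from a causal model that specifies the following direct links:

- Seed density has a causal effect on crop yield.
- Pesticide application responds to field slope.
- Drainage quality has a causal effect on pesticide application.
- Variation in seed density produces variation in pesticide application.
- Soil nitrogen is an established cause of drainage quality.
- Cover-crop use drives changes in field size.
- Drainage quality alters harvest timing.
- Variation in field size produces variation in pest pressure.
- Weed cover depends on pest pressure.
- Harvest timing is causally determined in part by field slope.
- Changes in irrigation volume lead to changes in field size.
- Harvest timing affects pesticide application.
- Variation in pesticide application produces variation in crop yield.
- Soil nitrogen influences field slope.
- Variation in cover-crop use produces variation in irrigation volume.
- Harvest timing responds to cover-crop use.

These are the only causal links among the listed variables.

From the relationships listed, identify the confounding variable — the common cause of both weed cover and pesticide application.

cover-crop use

Cover-crop use has a causal path to weed cover (cover-crop use → field size → pest pressure → weed cover) and a separate causal path to pesticide application (cover-crop use → harvest timing → pesticide application), so it is a common cause of both.
No stated relationship gives weed cover a causal route to pesticide application, so the correlation is explained by the shared upstream cause rather than a direct effect.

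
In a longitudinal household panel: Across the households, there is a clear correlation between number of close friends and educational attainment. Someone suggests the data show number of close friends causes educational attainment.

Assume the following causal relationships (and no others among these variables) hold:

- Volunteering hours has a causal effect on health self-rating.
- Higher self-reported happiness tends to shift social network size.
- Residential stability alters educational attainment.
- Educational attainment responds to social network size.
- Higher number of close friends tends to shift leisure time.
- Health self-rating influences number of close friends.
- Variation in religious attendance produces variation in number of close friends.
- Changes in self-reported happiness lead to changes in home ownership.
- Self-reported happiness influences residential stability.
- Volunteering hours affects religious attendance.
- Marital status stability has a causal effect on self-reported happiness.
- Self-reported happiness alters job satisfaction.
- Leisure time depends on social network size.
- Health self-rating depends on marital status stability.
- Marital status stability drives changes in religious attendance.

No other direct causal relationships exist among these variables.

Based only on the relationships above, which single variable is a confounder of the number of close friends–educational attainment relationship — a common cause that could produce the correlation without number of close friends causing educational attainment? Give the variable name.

marital status stability

Marital status stability has a causal path to number of close friends (marital status stability → health self-rating → number of close friends) and a separate causal path to educational attainment (marital status stability → self-reported happiness → residential stability → educational attainment), so it is a common cause of both.
No stated relationship gives number of close friends a causal route to educational attainment, so the correlation is explained by the shared upstream cause rather than a direct effect.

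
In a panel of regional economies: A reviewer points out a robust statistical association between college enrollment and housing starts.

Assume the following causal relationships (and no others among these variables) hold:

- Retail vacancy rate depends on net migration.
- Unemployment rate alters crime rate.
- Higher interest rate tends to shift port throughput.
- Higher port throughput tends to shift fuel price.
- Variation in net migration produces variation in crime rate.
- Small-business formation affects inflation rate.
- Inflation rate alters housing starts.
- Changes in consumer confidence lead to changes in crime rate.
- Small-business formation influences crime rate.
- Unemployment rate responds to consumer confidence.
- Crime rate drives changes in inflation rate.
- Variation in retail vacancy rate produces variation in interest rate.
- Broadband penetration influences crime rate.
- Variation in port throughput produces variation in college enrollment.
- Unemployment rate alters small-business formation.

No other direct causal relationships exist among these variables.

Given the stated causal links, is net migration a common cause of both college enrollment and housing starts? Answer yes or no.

yes

Net migration has a causal path to college enrollment (net migration → retail vacancy rate → interest rate → port throughput → college enrollment) and to housing starts (net migration → crime rate → inflation rate → housing starts), so it is a common cause of both — a confounder.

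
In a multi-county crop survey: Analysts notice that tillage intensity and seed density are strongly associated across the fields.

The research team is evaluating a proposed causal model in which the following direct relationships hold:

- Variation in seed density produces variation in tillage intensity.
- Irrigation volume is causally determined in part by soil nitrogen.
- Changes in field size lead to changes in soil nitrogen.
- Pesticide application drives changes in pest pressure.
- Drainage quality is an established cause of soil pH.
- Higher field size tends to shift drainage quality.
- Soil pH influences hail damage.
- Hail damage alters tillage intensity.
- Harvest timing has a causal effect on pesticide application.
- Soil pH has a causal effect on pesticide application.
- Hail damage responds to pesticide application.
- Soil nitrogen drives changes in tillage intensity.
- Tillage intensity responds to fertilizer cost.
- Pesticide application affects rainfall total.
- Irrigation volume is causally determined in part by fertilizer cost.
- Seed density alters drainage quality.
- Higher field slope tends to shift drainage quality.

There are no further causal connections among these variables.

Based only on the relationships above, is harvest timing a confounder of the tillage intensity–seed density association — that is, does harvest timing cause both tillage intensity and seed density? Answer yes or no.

no

Harvest timing has no stated causal path to seed density. A confounder must cause both variables, so harvest timing does not qualify.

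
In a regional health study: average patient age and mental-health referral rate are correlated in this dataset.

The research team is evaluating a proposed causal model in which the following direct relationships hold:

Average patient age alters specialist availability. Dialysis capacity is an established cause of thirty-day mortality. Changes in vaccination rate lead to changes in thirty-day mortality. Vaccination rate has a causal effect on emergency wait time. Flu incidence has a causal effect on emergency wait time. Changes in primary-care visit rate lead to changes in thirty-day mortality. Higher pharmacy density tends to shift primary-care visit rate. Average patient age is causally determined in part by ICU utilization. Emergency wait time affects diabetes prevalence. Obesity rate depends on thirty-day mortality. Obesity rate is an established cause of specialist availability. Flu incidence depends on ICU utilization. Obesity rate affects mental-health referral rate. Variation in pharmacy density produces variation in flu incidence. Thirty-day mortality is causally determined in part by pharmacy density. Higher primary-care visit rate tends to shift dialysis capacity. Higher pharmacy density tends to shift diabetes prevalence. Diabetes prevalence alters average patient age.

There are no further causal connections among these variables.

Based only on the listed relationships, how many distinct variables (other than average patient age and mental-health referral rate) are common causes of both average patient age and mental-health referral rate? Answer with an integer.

2

The common causes are: pharmacy density (to average patient age via pharmacy density → diabetes prevalence → average patient age; to mental-health referral rate via pharmacy density → thirty-day mortality → obesity rate → mental-health referral rate); vaccination rate (to average patient age via vaccination rate → emergency wait time → diabetes prevalence → average patient age; to mental-health referral rate via vaccination rate → thirty-day mortality → obesity rate → mental-health referral rate).
Every other variable lacks a causal path to at least one of average patient age and mental-health referral rate.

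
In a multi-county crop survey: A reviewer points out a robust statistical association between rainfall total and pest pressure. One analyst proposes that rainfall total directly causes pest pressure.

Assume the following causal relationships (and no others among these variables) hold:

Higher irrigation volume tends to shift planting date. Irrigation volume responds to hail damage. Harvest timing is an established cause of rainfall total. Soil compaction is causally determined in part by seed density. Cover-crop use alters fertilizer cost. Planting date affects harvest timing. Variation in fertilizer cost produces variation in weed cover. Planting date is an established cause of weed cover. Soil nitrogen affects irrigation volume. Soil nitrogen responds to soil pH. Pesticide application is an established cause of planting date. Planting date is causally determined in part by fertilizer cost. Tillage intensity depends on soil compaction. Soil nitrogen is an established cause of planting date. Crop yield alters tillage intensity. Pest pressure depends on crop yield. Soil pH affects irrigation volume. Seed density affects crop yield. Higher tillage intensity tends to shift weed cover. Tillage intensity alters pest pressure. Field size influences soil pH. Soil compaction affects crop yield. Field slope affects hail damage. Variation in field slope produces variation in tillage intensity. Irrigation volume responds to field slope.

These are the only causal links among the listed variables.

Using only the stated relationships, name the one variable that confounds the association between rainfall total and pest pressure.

Field slope has a causal path to rainfall total (field slope → irrigation volume → planting date → harvest timing → rainfall total) and a separate causal path to pest pressure (field slope → tillage intensity → pest pressure), so it is a common cause of both.
No stated relationship gives rainfall total a causal route to pest pressure, so the correlation is explained by the shared upstream cause rather than a direct effect.

field slope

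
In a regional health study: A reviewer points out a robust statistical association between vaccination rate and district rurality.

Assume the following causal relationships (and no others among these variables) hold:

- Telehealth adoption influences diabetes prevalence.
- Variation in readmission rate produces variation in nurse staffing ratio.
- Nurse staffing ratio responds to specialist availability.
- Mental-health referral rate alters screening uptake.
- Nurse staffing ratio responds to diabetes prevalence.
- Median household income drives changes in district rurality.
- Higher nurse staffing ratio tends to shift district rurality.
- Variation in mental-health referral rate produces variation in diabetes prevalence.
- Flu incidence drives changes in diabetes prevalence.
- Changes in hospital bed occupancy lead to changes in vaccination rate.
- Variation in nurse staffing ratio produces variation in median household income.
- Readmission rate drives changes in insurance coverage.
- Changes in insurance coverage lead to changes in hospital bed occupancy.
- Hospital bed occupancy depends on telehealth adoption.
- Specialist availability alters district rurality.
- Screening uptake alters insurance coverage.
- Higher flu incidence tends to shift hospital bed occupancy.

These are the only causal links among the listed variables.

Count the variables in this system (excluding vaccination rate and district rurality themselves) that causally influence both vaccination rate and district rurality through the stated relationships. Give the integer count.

4

The common causes are: flu incidence (to vaccination rate via flu incidence → hospital bed occupancy → vaccination rate; to district rurality via flu incidence → diabetes prevalence → nurse staffing ratio → district rurality); mental-health referral rate (to vaccination rate via mental-health referral rate → screening uptake → insurance coverage → hospital bed occupancy → vaccination rate; to district rurality via mental-health referral rate → diabetes prevalence → nurse staffing ratio → district rurality); readmission rate (to vaccination rate via readmission rate → insurance coverage → hospital bed occupancy → vaccination rate; to district rurality via readmission rate → nurse staffing ratio → district rurality); telehealth adoption (to vaccination rate via telehealth adoption → hospital bed occupancy → vaccination rate; to district rurality via telehealth adoption → diabetes prevalence → nurse staffing ratio → district rurality).
Every other variable lacks a causal path to at least one of vaccination rate and district rurality.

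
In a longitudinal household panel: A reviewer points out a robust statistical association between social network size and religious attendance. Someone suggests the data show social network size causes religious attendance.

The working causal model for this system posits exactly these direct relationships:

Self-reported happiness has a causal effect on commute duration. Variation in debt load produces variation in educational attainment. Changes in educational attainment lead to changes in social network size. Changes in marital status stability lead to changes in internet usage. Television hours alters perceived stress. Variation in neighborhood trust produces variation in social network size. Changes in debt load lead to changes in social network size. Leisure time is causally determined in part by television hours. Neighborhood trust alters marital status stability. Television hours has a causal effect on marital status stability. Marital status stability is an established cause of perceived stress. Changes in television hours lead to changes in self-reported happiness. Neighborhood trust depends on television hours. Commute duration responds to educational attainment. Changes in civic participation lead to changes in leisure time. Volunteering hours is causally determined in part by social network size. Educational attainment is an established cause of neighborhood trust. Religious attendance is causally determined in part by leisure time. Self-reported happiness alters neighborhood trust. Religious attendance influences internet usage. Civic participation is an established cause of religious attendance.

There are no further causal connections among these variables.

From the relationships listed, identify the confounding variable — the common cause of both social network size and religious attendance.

Television hours has a causal path to social network size (television hours → neighborhood trust → social network size) and a separate causal path to religious attendance (television hours → leisure time → religious attendance), so it is a common cause of both.
No stated relationship gives social network size a causal route to religious attendance, so the correlation is explained by the shared upstream cause rather than a direct effect.

television hours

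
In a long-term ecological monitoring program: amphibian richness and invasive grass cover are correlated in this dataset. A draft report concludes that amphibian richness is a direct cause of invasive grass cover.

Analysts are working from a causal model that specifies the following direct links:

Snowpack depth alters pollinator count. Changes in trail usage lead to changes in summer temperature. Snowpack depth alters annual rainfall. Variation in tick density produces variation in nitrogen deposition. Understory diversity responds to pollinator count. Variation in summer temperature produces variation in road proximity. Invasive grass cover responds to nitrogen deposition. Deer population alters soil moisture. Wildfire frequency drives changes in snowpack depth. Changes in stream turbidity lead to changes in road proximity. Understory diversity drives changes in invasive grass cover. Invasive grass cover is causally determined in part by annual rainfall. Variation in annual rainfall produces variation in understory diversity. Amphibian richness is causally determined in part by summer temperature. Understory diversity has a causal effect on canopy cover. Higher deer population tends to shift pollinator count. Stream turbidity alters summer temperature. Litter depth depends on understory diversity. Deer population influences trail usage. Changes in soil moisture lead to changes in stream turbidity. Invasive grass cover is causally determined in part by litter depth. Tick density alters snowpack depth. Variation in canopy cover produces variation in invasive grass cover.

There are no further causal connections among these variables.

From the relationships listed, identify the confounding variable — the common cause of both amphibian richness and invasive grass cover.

Deer population has a causal path to amphibian richness (deer population → trail usage → summer temperature → amphibian richness) and a separate causal path to invasive grass cover (deer population → pollinator count → understory diversity → invasive grass cover), so it is a common cause of both.
No stated relationship gives amphibian richness a causal route to invasive grass cover, so the correlation is explained by the shared upstream cause rather than a direct effect.

deer population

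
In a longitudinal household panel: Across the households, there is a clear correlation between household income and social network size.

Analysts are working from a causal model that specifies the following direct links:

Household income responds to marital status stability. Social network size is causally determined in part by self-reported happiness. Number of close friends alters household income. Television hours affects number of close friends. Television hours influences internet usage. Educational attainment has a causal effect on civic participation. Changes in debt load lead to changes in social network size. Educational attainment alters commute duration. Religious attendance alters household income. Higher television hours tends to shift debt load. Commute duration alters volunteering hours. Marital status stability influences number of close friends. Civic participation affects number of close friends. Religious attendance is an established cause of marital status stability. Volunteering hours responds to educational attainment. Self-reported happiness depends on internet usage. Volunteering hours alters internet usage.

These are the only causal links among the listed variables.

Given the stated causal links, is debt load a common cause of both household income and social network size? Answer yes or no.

Debt load has no stated causal path to household income. A confounder must cause both variables, so debt load does not qualify.

no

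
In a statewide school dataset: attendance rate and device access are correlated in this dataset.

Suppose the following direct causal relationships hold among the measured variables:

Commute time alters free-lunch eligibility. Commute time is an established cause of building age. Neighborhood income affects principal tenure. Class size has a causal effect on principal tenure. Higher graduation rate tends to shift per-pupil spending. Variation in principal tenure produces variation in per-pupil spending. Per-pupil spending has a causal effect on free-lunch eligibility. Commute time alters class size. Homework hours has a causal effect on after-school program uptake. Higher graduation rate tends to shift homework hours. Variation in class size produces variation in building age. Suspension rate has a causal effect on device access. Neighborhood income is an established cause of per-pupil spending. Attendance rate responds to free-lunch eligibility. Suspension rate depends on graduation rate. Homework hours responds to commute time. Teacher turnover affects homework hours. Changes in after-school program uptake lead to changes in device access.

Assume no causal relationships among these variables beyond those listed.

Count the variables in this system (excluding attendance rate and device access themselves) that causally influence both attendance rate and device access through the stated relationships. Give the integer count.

The common causes are: commute time (to attendance rate via commute time → free-lunch eligibility → attendance rate; to device access via commute time → homework hours → after-school program uptake → device access); graduation rate (to attendance rate via graduation rate → per-pupil spending → free-lunch eligibility → attendance rate; to device access via graduation rate → suspension rate → device access).
Every other variable lacks a causal path to at least one of attendance rate and device access.

2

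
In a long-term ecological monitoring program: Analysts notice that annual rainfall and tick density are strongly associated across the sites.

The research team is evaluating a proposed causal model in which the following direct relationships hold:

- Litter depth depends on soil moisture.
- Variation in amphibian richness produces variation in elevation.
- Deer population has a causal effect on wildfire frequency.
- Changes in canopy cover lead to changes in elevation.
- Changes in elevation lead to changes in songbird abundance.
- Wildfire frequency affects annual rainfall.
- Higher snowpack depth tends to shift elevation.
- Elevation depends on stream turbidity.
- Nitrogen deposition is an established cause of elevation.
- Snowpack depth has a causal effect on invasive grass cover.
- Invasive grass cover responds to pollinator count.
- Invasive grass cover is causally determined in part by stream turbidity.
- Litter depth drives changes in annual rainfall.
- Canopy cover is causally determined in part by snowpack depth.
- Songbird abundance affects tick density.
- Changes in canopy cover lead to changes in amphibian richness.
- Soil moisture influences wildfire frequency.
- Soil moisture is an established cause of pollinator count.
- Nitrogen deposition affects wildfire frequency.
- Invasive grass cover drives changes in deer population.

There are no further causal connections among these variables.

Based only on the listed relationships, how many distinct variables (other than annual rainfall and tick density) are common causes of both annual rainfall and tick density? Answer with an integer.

3

The common causes are: nitrogen deposition (to annual rainfall via nitrogen deposition → wildfire frequency → annual rainfall; to tick density via nitrogen deposition → elevation → songbird abundance → tick density); snowpack depth (to annual rainfall via snowpack depth → invasive grass cover → deer population → wildfire frequency → annual rainfall; to tick density via snowpack depth → elevation → songbird abundance → tick density); stream turbidity (to annual rainfall via stream turbidity → invasive grass cover → deer population → wildfire frequency → annual rainfall; to tick density via stream turbidity → elevation → songbird abundance → tick density).
Every other variable lacks a causal path to at least one of annual rainfall and tick density.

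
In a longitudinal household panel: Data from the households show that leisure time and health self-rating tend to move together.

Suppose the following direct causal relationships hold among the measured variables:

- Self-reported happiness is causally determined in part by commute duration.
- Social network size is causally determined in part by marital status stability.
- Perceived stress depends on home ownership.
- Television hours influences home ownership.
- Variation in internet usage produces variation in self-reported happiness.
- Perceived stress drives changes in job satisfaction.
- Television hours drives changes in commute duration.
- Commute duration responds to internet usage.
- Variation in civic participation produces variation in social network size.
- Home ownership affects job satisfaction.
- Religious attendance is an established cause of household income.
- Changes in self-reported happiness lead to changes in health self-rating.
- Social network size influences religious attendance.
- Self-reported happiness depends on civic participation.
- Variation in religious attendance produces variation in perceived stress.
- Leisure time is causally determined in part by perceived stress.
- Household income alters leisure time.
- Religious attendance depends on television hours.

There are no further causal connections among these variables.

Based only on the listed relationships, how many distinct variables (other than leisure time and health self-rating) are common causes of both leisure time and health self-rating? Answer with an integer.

The common causes are: civic participation (to leisure time via civic participation → social network size → religious attendance → household income → leisure time; to health self-rating via civic participation → self-reported happiness → health self-rating); television hours (to leisure time via television hours → home ownership → perceived stress → leisure time; to health self-rating via television hours → commute duration → self-reported happiness → health self-rating).
Every other variable lacks a causal path to at least one of leisure time and health self-rating.

2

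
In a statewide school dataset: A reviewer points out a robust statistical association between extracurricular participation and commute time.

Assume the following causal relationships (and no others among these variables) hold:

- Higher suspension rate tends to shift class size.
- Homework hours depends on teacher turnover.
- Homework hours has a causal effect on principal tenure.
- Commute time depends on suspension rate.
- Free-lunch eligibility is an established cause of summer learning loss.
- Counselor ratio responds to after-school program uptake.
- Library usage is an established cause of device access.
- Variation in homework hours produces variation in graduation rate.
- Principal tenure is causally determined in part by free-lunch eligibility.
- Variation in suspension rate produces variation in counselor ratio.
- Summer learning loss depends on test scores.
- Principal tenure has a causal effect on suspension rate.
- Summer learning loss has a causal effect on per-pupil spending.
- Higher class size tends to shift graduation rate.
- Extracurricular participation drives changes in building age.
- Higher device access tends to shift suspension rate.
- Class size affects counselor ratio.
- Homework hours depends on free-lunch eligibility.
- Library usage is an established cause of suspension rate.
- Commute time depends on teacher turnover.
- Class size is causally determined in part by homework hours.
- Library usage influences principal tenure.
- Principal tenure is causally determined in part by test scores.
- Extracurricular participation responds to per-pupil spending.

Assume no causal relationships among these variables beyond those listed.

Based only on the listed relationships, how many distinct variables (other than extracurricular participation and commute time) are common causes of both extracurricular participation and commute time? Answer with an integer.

2

The common causes are: free-lunch eligibility (to extracurricular participation via free-lunch eligibility → summer learning loss → per-pupil spending → extracurricular participation; to commute time via free-lunch eligibility → principal tenure → suspension rate → commute time); test scores (to extracurricular participation via test scores → summer learning loss → per-pupil spending → extracurricular participation; to commute time via test scores → principal tenure → suspension rate → commute time).
Every other variable lacks a causal path to at least one of extracurricular participation and commute time.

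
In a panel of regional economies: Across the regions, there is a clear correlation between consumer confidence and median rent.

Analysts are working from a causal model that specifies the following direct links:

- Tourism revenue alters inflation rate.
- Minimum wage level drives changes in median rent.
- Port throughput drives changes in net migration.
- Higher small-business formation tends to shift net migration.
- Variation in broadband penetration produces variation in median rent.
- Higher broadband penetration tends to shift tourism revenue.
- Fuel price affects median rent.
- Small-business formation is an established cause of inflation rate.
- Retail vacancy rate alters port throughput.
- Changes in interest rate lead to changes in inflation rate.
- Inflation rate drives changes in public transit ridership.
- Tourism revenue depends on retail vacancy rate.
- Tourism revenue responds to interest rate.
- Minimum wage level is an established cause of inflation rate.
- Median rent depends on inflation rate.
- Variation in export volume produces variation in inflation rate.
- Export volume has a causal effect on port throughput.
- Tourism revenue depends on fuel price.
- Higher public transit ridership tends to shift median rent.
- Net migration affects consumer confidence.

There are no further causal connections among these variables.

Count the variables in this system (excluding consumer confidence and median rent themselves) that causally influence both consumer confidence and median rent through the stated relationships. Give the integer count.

The common causes are: export volume (to consumer confidence via export volume → port throughput → net migration → consumer confidence; to median rent via export volume → inflation rate → median rent); retail vacancy rate (to consumer confidence via retail vacancy rate → port throughput → net migration → consumer confidence; to median rent via retail vacancy rate → tourism revenue → inflation rate → median rent); small-business formation (to consumer confidence via small-business formation → net migration → consumer confidence; to median rent via small-business formation → inflation rate → median rent).
Every other variable lacks a causal path to at least one of consumer confidence and median rent.

3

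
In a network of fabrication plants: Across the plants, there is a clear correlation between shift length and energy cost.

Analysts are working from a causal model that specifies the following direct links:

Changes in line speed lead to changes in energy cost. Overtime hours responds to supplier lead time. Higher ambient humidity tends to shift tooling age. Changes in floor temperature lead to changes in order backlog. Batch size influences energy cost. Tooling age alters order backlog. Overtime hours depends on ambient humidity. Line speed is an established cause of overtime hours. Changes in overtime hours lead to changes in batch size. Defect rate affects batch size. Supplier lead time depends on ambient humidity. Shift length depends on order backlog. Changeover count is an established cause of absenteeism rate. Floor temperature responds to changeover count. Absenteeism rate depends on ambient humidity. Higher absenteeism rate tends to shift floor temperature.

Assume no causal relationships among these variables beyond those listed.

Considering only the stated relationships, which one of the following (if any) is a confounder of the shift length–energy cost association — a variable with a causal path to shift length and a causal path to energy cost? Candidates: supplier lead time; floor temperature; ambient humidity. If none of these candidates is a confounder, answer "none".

Ambient humidity causes shift length (ambient humidity → tooling age → order backlog → shift length) and also causes energy cost (ambient humidity → overtime hours → batch size → energy cost); it is a common cause of both.
Each of the other candidates lacks a causal path to at least one of shift length and energy cost, so they do not confound the relationship.

ambient humidity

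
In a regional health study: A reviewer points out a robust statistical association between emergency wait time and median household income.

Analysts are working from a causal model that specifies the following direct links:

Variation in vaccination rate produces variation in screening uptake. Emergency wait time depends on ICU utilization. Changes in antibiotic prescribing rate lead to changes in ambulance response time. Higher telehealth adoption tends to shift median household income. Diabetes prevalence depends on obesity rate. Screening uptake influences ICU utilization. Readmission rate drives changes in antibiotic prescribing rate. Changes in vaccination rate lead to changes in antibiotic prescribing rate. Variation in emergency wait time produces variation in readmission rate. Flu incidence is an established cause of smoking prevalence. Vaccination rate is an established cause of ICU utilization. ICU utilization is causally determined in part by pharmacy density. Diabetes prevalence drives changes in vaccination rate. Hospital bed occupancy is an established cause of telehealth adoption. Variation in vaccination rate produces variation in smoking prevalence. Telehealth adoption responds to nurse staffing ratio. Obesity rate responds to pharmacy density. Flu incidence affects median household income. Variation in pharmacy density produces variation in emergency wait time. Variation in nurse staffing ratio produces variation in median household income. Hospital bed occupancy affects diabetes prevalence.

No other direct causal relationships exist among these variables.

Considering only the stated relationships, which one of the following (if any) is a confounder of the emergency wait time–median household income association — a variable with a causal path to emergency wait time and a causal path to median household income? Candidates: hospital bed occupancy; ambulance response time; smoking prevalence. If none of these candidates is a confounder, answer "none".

Hospital bed occupancy causes emergency wait time (hospital bed occupancy → diabetes prevalence → vaccination rate → ICU utilization → emergency wait time) and also causes median household income (hospital bed occupancy → telehealth adoption → median household income); it is a common cause of both.
Each of the other candidates lacks a causal path to at least one of emergency wait time and median household income, so they do not confound the relationship.

hospital bed occupancy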